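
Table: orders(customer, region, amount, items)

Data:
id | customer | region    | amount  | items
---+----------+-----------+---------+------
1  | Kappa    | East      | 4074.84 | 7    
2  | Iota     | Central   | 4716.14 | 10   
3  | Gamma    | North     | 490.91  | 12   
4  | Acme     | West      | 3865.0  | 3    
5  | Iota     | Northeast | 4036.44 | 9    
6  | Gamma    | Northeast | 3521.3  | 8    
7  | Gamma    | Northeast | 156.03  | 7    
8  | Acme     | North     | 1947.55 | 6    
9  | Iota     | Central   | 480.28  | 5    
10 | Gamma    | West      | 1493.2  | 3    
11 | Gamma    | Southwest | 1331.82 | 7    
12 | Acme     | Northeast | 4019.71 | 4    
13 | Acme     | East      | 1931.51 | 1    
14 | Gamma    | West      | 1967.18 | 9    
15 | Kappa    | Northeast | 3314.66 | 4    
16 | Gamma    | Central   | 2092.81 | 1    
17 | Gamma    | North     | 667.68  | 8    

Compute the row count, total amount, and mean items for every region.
SELECT region,
       COUNT(*) as cnt,
       SUM(amount) as total_amount,
       AVG(items) as avg_items
FROM orders
GROUP BY region

Result:
  Central: 3 records, 7289.23 total amount, 5.33 avg items
  East: 2 records, 6006.35 total amount, 4.00 avg items
  North: 3 records, 3106.14 total amount, 8.67 avg items
  Northeast: 5 records, 15048.14 total amount, 6.40 avg items
  Southwest: 1 records, 1331.82 total amount, 7.00 avg items
  West: 3 records, 7325.38 total amount, 5.00 avg items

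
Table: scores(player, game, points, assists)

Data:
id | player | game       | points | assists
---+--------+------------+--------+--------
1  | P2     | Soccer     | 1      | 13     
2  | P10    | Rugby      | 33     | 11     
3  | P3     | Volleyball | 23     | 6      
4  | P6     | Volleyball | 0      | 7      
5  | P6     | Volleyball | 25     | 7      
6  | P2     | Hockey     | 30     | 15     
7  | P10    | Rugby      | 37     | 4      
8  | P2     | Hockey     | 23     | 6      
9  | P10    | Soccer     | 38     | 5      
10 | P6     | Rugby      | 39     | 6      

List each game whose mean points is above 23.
SELECT game, AVG(points)
FROM scores
GROUP BY game
HAVING AVG(points) > 23

Result:
  Hockey: avg=26.50
  Rugby: avg=36.33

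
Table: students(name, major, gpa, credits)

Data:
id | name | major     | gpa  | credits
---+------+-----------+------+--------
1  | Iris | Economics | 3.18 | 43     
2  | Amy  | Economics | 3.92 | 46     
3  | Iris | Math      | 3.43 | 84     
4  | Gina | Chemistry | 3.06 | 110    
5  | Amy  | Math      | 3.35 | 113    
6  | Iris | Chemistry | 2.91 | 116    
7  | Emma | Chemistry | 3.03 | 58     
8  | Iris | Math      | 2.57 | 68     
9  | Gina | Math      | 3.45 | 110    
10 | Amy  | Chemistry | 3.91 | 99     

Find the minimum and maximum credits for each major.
SELECT major, MIN(credits), MAX(credits)
FROM students
GROUP BY major

Result:
  Chemistry: min=58, max=116
  Economics: min=43, max=46
  Math: min=68, max=113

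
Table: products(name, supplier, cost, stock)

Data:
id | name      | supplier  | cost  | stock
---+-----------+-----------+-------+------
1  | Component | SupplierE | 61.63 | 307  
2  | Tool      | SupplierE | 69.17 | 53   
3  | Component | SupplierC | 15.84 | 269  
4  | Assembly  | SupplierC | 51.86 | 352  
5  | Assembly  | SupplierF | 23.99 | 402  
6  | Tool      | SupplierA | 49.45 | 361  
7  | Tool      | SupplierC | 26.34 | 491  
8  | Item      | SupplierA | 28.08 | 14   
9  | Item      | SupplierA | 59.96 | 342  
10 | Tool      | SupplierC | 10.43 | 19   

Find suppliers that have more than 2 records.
SELECT supplier, COUNT(*) as cnt
FROM products
GROUP BY supplier
HAVING COUNT(*) > 2

Result:
  SupplierA: 3
  SupplierC: 4

Note: HAVING filters groups after aggregation, WHERE filters rows before.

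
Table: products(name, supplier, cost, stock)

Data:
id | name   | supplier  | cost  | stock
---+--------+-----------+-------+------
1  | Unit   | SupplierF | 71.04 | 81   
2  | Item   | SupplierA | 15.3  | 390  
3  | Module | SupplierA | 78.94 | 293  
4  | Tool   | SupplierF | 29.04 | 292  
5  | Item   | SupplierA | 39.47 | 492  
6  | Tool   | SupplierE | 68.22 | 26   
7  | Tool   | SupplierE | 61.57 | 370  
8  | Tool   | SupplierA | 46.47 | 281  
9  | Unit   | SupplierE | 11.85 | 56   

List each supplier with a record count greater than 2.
SELECT supplier, COUNT(*) as cnt
FROM products
GROUP BY supplier
HAVING COUNT(*) > 2

Result:
  SupplierA: 4
  SupplierE: 3

Note: HAVING filters groups after aggregation, WHERE filters rows before.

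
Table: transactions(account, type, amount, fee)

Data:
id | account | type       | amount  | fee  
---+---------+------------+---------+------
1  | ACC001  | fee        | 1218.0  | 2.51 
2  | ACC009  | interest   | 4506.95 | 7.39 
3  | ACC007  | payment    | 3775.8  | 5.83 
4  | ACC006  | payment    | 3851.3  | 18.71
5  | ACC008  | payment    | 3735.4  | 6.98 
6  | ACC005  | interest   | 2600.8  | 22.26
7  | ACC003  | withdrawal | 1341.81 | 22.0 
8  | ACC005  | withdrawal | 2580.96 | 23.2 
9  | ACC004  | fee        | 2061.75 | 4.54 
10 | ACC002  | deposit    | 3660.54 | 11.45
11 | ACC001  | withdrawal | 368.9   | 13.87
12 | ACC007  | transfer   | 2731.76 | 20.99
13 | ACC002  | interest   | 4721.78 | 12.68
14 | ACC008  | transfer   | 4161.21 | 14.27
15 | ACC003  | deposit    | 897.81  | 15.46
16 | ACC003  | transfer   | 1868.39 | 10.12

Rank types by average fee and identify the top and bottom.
SELECT type, AVG(fee)
FROM transactions
GROUP BY type
ORDER BY AVG(fee)

All groups:
  fee: 3.53
  payment: 10.51
  deposit: 13.46
  interest: 14.11
  transfer: 15.13
  withdrawal: 19.69

Highest: withdrawal (19.69)
Lowest: fee (3.53)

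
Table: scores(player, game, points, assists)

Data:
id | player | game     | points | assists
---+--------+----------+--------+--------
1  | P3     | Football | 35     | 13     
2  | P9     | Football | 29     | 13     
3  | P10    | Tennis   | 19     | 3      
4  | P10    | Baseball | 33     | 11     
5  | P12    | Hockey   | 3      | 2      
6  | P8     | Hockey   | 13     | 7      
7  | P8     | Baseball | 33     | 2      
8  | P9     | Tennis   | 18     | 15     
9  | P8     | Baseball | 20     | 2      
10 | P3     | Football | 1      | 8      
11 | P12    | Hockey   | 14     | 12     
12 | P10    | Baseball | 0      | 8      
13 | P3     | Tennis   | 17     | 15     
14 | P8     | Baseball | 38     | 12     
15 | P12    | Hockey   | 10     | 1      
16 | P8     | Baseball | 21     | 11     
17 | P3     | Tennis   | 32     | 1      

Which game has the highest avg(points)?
SELECT game, AVG(points) as val
FROM scores
GROUP BY game
ORDER BY val DESC
LIMIT 1

Result: Baseball with avg(points) = 24.17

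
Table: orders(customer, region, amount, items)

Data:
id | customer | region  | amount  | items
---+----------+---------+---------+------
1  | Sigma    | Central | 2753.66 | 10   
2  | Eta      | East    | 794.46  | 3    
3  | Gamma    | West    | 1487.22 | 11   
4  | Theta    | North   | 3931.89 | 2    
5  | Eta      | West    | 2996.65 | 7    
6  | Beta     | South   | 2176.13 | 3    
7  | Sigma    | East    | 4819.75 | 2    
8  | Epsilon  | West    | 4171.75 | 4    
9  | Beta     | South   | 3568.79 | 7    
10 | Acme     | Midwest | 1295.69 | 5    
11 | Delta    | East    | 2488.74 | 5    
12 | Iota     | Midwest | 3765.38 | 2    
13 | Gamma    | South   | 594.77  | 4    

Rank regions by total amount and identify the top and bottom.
SELECT region, SUM(amount)
FROM orders
GROUP BY region
ORDER BY SUM(amount)

All groups:
  Central: 2753.66
  North: 3931.89
  Midwest: 5061.07
  South: 6339.69
  East: 8102.95
  West: 8655.62

Highest: West (8655.62)
Lowest: Central (2753.66)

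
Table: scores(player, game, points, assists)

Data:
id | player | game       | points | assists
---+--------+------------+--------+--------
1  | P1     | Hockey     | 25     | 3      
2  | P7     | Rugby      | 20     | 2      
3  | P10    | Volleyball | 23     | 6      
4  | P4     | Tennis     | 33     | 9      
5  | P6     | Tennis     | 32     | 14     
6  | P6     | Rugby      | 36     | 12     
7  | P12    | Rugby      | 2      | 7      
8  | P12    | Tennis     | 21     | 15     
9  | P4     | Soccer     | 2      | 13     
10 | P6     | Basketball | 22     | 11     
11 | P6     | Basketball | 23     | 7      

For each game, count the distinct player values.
SELECT game, COUNT(DISTINCT player)
FROM scores
GROUP BY game

Result:
  Basketball: 1 distinct
  Hockey: 1 distinct
  Rugby: 3 distinct
  Soccer: 1 distinct
  Tennis: 3 distinct
  Volleyball: 1 distinct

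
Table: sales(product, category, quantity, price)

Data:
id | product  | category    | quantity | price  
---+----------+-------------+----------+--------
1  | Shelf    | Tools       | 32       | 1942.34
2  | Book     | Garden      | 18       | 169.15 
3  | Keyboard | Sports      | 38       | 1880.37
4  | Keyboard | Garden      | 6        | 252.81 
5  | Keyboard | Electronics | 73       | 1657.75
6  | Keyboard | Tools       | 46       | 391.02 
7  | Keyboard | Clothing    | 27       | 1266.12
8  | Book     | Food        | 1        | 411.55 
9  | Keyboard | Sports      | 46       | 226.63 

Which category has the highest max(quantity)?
SELECT category, MAX(quantity) as val
FROM sales
GROUP BY category
ORDER BY val DESC
LIMIT 1

Result: Electronics with max(quantity) = 73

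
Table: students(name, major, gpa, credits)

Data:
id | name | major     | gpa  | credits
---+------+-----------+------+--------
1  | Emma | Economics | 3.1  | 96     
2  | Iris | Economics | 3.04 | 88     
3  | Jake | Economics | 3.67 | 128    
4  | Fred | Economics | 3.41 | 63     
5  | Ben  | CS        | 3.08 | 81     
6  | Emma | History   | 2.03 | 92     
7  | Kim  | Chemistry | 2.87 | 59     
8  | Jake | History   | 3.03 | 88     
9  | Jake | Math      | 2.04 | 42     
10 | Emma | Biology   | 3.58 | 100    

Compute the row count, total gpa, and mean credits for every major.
SELECT major,
       COUNT(*) as cnt,
       SUM(gpa) as total_gpa,
       AVG(credits) as avg_credits
FROM students
GROUP BY major

Result:
  Biology: 1 records, 3.58 total gpa, 100.00 avg credits
  CS: 1 records, 3.08 total gpa, 81.00 avg credits
  Chemistry: 1 records, 2.87 total gpa, 59.00 avg credits
  Economics: 4 records, 13.22 total gpa, 93.75 avg credits
  History: 2 records, 5.06 total gpa, 90.00 avg credits
  Math: 1 records, 2.04 total gpa, 42.00 avg credits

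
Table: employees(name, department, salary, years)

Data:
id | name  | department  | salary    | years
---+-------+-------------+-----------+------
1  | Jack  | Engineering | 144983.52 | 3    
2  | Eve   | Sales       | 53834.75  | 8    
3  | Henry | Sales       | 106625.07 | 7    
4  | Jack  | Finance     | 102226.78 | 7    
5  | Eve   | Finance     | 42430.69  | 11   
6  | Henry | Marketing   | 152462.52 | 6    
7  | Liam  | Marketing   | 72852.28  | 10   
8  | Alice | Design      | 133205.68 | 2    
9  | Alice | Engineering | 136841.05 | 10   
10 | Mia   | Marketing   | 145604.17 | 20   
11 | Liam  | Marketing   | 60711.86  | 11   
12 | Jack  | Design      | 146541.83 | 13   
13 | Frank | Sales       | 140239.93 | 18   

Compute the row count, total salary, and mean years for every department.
SELECT department,
       COUNT(*) as cnt,
       SUM(salary) as total_salary,
       AVG(years) as avg_years
FROM employees
GROUP BY department

Result:
  Design: 2 records, 279747.51 total salary, 7.50 avg years
  Engineering: 2 records, 281824.57 total salary, 6.50 avg years
  Finance: 2 records, 144657.47 total salary, 9.00 avg years
  Marketing: 4 records, 431630.83 total salary, 11.75 avg years
  Sales: 3 records, 300699.75 total salary, 11.00 avg years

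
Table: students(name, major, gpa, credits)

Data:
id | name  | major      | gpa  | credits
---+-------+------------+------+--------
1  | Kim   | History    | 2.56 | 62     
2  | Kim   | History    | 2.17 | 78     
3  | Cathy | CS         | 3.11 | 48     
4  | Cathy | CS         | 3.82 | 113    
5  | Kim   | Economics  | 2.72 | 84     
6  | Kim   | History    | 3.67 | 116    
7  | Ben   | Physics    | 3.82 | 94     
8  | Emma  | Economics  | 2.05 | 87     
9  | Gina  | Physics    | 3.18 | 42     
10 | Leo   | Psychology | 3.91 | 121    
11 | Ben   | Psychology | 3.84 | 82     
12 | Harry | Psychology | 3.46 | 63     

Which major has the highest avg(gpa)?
SELECT major, AVG(gpa) as val
FROM students
GROUP BY major
ORDER BY val DESC
LIMIT 1

Result: Psychology with avg(gpa) = 3.74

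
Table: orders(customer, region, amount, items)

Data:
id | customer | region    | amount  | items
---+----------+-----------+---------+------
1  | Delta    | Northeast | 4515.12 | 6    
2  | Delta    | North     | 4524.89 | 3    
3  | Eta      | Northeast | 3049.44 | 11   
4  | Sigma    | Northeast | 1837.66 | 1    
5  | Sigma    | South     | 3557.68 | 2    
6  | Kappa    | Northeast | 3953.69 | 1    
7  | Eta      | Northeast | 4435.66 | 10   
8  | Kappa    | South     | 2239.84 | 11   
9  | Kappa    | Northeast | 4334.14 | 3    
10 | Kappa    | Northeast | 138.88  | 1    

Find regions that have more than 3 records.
SELECT region, COUNT(*) as cnt
FROM orders
GROUP BY region
HAVING COUNT(*) > 3

Result:
  Northeast: 7

Note: HAVING filters groups after aggregation, WHERE filters rows before.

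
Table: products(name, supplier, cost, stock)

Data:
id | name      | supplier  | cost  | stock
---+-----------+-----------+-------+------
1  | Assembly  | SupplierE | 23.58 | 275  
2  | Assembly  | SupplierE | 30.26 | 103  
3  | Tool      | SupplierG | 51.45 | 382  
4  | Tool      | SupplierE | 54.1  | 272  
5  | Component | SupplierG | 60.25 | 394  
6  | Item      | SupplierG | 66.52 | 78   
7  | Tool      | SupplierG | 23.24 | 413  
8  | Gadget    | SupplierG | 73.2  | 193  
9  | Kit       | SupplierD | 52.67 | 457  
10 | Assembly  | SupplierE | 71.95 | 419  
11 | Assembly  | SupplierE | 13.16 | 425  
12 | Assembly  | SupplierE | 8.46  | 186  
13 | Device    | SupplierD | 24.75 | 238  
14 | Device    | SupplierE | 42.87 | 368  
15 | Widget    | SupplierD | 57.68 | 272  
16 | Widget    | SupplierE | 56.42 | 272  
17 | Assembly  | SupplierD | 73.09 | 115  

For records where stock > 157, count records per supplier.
SELECT supplier, COUNT(*)
FROM products
WHERE stock > 157
GROUP BY supplier

Note: WHERE filters rows before grouping.

Result:
  SupplierD: 3
  SupplierE: 7
  SupplierG: 4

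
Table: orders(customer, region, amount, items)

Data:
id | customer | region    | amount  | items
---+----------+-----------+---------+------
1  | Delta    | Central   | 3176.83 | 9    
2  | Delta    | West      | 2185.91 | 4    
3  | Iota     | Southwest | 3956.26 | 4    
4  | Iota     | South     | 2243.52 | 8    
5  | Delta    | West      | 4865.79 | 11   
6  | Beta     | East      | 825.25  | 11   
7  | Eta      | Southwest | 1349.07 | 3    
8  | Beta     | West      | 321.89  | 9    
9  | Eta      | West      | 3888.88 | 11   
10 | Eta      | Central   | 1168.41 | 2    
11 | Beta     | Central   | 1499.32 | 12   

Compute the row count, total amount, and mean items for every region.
SELECT region,
       COUNT(*) as cnt,
       SUM(amount) as total_amount,
       AVG(items) as avg_items
FROM orders
GROUP BY region

Result:
  Central: 3 records, 5844.56 total amount, 7.67 avg items
  East: 1 records, 825.25 total amount, 11.00 avg items
  South: 1 records, 2243.52 total amount, 8.00 avg items
  Southwest: 2 records, 5305.33 total amount, 3.50 avg items
  West: 4 records, 11262.47 total amount, 8.75 avg items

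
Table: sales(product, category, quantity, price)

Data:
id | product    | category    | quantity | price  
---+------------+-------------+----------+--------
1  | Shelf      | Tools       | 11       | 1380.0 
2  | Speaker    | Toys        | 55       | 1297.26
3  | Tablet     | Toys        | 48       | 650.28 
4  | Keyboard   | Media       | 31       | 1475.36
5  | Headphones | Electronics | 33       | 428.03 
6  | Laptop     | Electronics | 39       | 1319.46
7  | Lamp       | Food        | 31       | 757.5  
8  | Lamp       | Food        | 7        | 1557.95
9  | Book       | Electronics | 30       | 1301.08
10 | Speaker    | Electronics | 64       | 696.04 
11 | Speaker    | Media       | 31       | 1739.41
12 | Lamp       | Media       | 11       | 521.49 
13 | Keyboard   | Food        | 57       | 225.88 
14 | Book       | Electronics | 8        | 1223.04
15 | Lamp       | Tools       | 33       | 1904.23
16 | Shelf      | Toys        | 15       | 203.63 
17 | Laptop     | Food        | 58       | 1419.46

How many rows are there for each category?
SELECT category, COUNT(*) as count
FROM sales
GROUP BY category

Result:
  Electronics: 5
  Food: 4
  Media: 3
  Tools: 2
  Toys: 3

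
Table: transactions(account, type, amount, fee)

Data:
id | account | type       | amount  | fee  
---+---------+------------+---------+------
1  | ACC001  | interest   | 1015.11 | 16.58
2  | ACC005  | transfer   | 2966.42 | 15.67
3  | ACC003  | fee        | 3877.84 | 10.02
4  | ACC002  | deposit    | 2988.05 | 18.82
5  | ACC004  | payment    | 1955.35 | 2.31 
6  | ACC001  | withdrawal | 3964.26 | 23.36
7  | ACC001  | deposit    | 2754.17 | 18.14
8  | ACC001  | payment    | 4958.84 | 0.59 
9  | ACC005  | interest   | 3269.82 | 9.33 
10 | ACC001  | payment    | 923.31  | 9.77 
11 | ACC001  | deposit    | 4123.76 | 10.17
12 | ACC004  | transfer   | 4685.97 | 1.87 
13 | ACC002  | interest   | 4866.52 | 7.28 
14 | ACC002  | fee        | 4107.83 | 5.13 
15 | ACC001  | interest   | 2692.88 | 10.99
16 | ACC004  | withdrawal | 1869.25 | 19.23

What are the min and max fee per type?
SELECT type, MIN(fee), MAX(fee)
FROM transactions
GROUP BY type

Result:
  deposit: min=10.17, max=18.82
  fee: min=5.13, max=10.02
  interest: min=7.28, max=16.58
  payment: min=0.59, max=9.77
  transfer: min=1.87, max=15.67
  withdrawal: min=19.23, max=23.36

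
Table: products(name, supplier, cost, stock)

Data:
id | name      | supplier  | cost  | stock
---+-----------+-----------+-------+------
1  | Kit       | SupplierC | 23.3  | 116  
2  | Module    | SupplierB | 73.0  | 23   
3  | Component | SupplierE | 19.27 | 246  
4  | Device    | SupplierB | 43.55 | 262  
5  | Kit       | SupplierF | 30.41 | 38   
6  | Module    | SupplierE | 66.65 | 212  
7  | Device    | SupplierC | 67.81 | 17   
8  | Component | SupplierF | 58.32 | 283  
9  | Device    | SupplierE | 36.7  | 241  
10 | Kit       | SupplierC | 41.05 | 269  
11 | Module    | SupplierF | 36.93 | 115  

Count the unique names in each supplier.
SELECT supplier, COUNT(DISTINCT name)
FROM products
GROUP BY supplier

Result:
  SupplierB: 2 distinct
  SupplierC: 2 distinct
  SupplierE: 3 distinct
  SupplierF: 3 distinct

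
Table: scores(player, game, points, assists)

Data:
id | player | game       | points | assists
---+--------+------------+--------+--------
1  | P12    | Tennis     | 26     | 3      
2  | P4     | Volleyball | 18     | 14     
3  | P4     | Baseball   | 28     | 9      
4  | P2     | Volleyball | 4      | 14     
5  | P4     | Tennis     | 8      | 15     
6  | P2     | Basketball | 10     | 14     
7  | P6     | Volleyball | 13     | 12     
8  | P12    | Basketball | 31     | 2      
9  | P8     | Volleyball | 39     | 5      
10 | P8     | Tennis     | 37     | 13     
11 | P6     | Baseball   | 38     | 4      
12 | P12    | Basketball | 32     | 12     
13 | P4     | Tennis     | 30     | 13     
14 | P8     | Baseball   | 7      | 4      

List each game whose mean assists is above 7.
SELECT game, AVG(assists)
FROM scores
GROUP BY game
HAVING AVG(assists) > 7

Result:
  Basketball: avg=9.33
  Tennis: avg=11.00
  Volleyball: avg=11.25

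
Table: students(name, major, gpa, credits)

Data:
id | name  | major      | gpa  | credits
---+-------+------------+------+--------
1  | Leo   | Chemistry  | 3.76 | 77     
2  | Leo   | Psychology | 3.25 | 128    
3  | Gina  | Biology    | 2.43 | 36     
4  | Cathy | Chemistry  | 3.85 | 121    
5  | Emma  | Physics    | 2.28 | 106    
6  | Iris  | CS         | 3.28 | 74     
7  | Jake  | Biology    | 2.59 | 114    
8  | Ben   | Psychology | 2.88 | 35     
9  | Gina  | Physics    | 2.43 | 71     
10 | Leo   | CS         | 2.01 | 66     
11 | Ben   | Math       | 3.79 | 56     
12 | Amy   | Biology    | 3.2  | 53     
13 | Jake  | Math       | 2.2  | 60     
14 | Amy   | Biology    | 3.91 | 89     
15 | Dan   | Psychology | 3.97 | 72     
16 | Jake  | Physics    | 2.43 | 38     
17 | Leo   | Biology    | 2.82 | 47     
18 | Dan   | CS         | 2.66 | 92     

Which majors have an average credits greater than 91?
SELECT major, AVG(credits)
FROM students
GROUP BY major
HAVING AVG(credits) > 91

Result:
  Chemistry: avg=99.00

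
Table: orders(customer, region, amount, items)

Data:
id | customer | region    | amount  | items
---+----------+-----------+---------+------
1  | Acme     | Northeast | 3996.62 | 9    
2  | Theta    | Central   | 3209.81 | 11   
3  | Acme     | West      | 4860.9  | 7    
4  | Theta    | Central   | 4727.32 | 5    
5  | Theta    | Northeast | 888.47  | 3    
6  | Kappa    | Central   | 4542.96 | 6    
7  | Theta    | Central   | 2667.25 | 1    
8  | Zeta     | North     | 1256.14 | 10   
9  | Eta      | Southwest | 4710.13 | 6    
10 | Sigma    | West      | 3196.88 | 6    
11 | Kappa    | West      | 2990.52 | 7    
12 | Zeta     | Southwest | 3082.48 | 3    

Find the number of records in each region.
SELECT region, COUNT(*) as count
FROM orders
GROUP BY region

Result:
  Central: 4
  North: 1
  Northeast: 2
  Southwest: 2
  West: 3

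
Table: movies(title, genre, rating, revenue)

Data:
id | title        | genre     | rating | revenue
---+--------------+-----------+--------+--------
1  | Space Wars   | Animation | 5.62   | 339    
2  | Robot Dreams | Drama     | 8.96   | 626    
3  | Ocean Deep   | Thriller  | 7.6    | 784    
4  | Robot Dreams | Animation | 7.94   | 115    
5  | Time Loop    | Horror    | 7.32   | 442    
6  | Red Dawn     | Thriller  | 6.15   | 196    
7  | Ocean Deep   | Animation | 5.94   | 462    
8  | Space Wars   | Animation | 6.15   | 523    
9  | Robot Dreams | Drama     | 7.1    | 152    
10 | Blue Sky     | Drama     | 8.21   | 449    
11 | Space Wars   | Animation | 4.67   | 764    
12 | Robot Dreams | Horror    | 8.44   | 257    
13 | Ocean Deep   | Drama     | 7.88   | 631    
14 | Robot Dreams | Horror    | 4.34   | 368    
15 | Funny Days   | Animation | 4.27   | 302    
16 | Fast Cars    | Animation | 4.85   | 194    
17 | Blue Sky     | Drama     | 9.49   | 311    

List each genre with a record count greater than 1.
SELECT genre, COUNT(*) as cnt
FROM movies
GROUP BY genre
HAVING COUNT(*) > 1

Result:
  Animation: 7
  Drama: 5
  Horror: 3
  Thriller: 2

Note: HAVING filters groups after aggregation, WHERE filters rows before.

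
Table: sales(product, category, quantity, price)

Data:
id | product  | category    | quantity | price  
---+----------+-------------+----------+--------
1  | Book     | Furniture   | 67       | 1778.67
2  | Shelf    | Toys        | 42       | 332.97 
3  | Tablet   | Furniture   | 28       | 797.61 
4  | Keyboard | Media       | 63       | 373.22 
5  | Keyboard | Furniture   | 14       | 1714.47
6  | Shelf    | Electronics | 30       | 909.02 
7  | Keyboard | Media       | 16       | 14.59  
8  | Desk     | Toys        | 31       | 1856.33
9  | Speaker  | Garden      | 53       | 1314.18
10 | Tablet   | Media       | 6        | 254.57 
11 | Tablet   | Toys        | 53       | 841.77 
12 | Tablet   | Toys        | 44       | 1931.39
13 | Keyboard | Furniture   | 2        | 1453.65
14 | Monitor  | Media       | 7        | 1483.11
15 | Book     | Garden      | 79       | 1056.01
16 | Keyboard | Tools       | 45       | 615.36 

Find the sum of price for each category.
SELECT category, SUM(price) as result
FROM sales
GROUP BY category

Result:
  Electronics: 909.02
  Furniture: 5744.40
  Garden: 2370.19
  Media: 2125.49
  Tools: 615.36
  Toys: 4962.46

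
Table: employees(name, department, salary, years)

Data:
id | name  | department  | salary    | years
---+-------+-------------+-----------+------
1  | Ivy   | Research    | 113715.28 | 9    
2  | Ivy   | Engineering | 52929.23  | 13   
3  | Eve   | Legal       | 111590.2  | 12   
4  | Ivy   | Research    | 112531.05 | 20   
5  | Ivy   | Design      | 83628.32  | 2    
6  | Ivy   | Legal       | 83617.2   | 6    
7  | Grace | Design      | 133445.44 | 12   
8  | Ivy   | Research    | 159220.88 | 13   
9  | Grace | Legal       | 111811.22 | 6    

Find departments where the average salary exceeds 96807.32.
SELECT department, AVG(salary)
FROM employees
GROUP BY department
HAVING AVG(salary) > 96807.32

Result:
  Design: avg=108536.88
  Legal: avg=102339.54
  Research: avg=128489.07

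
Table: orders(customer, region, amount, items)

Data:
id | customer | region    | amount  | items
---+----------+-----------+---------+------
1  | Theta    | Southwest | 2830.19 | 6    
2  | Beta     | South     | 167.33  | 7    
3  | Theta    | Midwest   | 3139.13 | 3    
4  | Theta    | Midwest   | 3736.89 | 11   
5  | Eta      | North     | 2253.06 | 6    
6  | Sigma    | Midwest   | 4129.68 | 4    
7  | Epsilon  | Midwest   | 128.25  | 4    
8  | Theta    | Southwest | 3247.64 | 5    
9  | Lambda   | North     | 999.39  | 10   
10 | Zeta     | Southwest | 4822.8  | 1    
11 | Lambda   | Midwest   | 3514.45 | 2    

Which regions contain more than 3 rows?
SELECT region, COUNT(*) as cnt
FROM orders
GROUP BY region
HAVING COUNT(*) > 3

Result:
  Midwest: 5

Note: HAVING filters groups after aggregation, WHERE filters rows before.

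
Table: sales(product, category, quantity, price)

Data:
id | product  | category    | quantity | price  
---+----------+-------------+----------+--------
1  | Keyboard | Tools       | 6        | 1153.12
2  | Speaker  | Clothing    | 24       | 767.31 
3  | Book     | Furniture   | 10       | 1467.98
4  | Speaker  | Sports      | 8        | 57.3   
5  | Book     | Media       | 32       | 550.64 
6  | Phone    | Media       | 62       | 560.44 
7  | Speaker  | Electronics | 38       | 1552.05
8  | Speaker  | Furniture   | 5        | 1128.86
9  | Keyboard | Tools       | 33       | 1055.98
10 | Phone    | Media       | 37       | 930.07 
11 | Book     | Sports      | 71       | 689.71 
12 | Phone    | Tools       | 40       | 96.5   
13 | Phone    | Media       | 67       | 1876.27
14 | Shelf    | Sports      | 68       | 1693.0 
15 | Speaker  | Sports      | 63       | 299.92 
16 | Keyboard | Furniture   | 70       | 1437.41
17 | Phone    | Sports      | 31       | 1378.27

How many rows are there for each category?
SELECT category, COUNT(*) as count
FROM sales
GROUP BY category

Result:
  Clothing: 1
  Electronics: 1
  Furniture: 3
  Media: 4
  Sports: 5
  Tools: 3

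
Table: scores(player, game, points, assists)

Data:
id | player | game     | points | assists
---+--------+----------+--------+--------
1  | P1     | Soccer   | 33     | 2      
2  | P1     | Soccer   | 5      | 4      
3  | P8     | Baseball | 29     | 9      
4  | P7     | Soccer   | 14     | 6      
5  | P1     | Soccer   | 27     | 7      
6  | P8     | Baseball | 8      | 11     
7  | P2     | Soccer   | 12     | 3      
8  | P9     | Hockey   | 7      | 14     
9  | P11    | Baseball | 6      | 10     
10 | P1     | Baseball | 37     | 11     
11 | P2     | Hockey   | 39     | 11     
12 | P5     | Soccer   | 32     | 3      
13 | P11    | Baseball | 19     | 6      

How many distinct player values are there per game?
SELECT game, COUNT(DISTINCT player)
FROM scores
GROUP BY game

Result:
  Baseball: 3 distinct
  Hockey: 2 distinct
  Soccer: 4 distinct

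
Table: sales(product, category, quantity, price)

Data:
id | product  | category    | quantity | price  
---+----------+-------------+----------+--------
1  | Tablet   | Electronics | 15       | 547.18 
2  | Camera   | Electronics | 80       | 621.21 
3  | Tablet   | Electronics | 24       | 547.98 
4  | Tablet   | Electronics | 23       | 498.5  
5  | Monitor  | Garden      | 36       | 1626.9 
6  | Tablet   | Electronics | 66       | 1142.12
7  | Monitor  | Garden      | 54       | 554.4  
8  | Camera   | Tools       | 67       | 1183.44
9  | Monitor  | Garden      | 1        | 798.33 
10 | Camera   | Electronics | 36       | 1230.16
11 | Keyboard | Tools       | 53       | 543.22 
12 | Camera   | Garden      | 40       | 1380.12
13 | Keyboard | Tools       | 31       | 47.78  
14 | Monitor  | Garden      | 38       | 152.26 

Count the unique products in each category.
SELECT category, COUNT(DISTINCT product)
FROM sales
GROUP BY category

Result:
  Electronics: 2 distinct
  Garden: 2 distinct
  Tools: 2 distinct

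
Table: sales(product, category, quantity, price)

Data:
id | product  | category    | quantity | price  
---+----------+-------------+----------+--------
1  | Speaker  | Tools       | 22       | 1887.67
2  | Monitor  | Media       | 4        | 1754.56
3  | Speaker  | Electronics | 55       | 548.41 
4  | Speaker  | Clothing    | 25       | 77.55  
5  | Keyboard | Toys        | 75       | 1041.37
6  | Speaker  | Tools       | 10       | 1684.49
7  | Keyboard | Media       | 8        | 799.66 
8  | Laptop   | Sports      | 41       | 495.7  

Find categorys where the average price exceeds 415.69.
SELECT category, AVG(price)
FROM sales
GROUP BY category
HAVING AVG(price) > 415.69

Result:
  Electronics: avg=548.41
  Media: avg=1277.11
  Sports: avg=495.70
  Tools: avg=1786.08
  Toys: avg=1041.37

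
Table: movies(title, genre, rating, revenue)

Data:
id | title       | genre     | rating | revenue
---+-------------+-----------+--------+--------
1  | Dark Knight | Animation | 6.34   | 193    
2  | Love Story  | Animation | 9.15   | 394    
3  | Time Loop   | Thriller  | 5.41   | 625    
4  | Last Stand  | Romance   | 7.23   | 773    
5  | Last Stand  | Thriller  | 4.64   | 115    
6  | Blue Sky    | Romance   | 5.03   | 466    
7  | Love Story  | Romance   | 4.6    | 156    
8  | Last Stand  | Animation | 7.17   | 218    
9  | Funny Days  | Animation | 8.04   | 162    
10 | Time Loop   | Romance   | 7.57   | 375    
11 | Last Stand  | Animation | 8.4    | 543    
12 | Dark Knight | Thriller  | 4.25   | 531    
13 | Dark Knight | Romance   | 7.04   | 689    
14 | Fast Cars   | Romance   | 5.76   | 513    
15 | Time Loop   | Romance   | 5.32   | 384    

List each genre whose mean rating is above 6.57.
SELECT genre, AVG(rating)
FROM movies
GROUP BY genre
HAVING AVG(rating) > 6.57

Result:
  Animation: avg=7.82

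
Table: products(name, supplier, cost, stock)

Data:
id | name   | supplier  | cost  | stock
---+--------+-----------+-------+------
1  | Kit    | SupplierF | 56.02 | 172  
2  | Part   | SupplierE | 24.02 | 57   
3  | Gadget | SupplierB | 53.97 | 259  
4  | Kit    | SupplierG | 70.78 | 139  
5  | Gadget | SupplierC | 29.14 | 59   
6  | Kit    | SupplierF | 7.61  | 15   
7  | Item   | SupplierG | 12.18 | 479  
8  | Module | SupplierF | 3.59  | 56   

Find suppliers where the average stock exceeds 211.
SELECT supplier, AVG(stock)
FROM products
GROUP BY supplier
HAVING AVG(stock) > 211

Result:
  SupplierB: avg=259.00
  SupplierG: avg=309.00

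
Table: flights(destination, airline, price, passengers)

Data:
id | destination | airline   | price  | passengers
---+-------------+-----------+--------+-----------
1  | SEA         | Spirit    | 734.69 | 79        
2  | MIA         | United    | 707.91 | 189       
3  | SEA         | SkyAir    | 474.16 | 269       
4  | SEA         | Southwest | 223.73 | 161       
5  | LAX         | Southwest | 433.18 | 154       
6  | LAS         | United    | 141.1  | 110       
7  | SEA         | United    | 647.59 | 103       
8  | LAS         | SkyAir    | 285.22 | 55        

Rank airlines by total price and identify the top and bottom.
SELECT airline, SUM(price)
FROM flights
GROUP BY airline
ORDER BY SUM(price)

All groups:
  Southwest: 656.91
  Spirit: 734.69
  SkyAir: 759.38
  United: 1496.60

Highest: United (1496.60)
Lowest: Southwest (656.91)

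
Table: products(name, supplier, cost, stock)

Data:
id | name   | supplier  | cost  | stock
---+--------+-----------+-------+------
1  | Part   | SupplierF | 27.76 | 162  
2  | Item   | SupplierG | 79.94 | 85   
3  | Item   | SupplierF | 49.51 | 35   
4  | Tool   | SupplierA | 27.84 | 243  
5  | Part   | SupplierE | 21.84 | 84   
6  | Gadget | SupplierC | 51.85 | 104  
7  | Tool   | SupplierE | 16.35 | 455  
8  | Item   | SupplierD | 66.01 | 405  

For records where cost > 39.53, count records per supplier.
SELECT supplier, COUNT(*)
FROM products
WHERE cost > 39.53
GROUP BY supplier

Note: WHERE filters rows before grouping.

Result:
  SupplierC: 1
  SupplierD: 1
  SupplierF: 1
  SupplierG: 1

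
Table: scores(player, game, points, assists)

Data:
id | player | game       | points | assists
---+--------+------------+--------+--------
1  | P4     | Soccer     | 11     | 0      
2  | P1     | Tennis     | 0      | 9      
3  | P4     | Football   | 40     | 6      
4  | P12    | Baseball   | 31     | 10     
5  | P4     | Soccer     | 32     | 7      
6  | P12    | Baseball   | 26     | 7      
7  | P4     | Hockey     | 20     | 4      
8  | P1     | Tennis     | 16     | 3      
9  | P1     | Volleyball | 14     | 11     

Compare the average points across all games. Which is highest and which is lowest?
SELECT game, AVG(points)
FROM scores
GROUP BY game
ORDER BY AVG(points)

All groups:
  Tennis: 8.00
  Volleyball: 14.00
  Hockey: 20.00
  Soccer: 21.50
  Baseball: 28.50
  Football: 40.00

Highest: Football (40.00)
Lowest: Tennis (8.00)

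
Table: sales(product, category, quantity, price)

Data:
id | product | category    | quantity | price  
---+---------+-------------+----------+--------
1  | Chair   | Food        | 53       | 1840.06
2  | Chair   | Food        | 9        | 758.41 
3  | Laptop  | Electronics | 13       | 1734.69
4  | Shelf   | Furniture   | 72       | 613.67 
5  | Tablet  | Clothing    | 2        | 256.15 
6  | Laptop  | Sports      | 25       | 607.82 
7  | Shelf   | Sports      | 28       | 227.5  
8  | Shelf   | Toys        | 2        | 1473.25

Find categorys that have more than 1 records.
SELECT category, COUNT(*) as cnt
FROM sales
GROUP BY category
HAVING COUNT(*) > 1

Result:
  Food: 2
  Sports: 2

Note: HAVING filters groups after aggregation, WHERE filters rows before.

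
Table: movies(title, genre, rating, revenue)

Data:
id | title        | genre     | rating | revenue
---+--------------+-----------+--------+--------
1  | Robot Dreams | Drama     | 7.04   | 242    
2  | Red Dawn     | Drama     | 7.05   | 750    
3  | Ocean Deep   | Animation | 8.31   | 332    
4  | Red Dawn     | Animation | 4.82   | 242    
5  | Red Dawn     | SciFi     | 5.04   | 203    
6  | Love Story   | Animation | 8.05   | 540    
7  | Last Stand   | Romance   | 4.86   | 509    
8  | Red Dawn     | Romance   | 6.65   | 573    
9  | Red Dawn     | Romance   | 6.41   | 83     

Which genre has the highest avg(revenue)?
SELECT genre, AVG(revenue) as val
FROM movies
GROUP BY genre
ORDER BY val DESC
LIMIT 1

Result: Drama with avg(revenue) = 496.00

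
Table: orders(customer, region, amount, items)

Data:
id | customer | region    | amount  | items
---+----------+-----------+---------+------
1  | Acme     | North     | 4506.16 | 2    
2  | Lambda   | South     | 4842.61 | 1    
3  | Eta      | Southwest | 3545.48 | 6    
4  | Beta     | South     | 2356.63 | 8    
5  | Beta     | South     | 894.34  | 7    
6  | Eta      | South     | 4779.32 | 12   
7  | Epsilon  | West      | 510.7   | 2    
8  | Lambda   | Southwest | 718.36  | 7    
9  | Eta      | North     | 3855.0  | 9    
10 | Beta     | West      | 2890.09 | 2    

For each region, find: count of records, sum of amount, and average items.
SELECT region,
       COUNT(*) as cnt,
       SUM(amount) as total_amount,
       AVG(items) as avg_items
FROM orders
GROUP BY region

Result:
  North: 2 records, 8361.16 total amount, 5.50 avg items
  South: 4 records, 12872.90 total amount, 7.00 avg items
  Southwest: 2 records, 4263.84 total amount, 6.50 avg items
  West: 2 records, 3400.79 total amount, 2.00 avg items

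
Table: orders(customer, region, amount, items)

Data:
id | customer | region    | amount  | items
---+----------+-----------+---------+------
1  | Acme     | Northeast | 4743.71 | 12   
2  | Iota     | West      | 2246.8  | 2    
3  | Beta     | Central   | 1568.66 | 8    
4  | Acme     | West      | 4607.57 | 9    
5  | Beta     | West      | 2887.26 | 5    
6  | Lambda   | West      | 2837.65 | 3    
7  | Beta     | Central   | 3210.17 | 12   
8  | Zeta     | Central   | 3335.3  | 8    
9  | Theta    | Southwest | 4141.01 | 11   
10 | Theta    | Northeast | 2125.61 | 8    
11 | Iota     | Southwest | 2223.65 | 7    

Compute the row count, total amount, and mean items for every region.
SELECT region,
       COUNT(*) as cnt,
       SUM(amount) as total_amount,
       AVG(items) as avg_items
FROM orders
GROUP BY region

Result:
  Central: 3 records, 8114.13 total amount, 9.33 avg items
  Northeast: 2 records, 6869.32 total amount, 10.00 avg items
  Southwest: 2 records, 6364.66 total amount, 9.00 avg items
  West: 4 records, 12579.28 total amount, 4.75 avg items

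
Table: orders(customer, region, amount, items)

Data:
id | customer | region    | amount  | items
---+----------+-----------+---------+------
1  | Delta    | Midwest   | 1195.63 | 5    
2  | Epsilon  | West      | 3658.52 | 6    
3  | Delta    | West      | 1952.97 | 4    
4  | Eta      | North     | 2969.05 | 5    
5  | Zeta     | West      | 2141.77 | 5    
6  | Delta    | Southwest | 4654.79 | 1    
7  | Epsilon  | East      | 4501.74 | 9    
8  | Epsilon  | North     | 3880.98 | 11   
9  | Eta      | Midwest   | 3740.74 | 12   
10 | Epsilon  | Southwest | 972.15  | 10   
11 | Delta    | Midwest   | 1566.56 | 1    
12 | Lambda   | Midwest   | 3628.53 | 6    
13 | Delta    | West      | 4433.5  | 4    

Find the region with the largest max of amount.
SELECT region, MAX(amount) as val
FROM orders
GROUP BY region
ORDER BY val DESC
LIMIT 1

Result: Southwest with max(amount) = 4654.79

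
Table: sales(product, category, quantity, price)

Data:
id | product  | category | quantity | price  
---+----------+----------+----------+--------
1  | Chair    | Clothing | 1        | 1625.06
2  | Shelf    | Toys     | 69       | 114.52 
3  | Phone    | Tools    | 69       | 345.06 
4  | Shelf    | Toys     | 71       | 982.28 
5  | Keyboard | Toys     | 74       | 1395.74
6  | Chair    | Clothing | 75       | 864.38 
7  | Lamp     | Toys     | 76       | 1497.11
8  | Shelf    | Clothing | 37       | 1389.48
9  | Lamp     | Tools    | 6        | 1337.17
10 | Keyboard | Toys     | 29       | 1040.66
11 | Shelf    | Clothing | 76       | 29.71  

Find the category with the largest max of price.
SELECT category, MAX(price) as val
FROM sales
GROUP BY category
ORDER BY val DESC
LIMIT 1

Result: Clothing with max(price) = 1625.06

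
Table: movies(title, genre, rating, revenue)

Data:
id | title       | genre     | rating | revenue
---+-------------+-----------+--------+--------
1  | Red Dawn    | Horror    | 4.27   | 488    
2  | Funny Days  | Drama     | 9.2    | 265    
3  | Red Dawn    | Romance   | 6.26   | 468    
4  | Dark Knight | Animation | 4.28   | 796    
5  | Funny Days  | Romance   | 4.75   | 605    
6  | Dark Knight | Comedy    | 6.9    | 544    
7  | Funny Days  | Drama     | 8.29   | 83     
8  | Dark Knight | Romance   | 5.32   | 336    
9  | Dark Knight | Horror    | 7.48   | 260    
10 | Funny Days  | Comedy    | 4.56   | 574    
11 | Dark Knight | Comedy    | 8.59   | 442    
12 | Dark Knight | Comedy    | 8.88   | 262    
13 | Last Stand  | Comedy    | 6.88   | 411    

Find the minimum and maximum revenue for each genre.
SELECT genre, MIN(revenue), MAX(revenue)
FROM movies
GROUP BY genre

Result:
  Animation: min=796, max=796
  Comedy: min=262, max=574
  Drama: min=83, max=265
  Horror: min=260, max=488
  Romance: min=336, max=605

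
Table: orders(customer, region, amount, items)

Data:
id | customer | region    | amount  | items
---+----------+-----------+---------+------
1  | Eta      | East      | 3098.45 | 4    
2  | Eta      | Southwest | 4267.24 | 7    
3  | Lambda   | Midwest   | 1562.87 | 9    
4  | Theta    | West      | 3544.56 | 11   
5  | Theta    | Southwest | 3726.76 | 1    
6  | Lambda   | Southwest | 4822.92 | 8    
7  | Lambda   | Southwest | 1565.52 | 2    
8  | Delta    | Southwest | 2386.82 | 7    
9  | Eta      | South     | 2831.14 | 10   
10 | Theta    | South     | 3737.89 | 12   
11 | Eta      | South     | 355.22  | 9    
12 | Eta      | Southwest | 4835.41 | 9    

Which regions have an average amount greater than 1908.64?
SELECT region, AVG(amount)
FROM orders
GROUP BY region
HAVING AVG(amount) > 1908.64

Result:
  East: avg=3098.45
  South: avg=2308.08
  Southwest: avg=3600.78
  West: avg=3544.56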